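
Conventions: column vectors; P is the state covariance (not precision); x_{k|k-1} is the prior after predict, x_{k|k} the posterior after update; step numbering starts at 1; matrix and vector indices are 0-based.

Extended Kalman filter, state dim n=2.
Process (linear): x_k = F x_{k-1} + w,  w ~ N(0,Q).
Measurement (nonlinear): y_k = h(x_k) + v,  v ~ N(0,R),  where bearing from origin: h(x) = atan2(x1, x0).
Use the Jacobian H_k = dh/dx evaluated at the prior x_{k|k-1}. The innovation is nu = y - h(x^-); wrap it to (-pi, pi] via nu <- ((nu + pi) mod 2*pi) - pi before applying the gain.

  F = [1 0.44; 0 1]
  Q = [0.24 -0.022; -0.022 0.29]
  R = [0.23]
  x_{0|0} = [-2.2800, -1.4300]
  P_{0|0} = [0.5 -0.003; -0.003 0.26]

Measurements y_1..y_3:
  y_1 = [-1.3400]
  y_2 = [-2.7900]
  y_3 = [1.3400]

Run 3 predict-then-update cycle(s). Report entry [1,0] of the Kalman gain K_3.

step 1: x^-=[-2.9092, -1.4300]  P^-=[0.7877 0.0894; 0.0894 0.5500]  H_jac=[0.1361 -0.2768]  S=[0.2800]  K=[0.2944; -0.5003]  nu=[1.3447]  x^+=[-2.5133, -2.1028]  P^+=[0.7634 0.1306; 0.1306 0.4799]
step 2: x^-=[-3.4385, -2.1028]  P^-=[1.2113 0.3198; 0.3198 0.7699]  H_jac=[0.1294 -0.2117]  S=[0.2673]  K=[0.3334; -0.4548]  nu=[-0.1973]  x^+=[-3.5043, -2.0131]  P^+=[1.1816 0.3603; 0.3603 0.7146]
step 3: x^-=[-4.3901, -2.0131]  P^-=[1.8770 0.6528; 0.6528 1.0046]  H_jac=[0.0863 -0.1882]  S=[0.2584]  K=[0.1515; -0.5138]  nu=[-2.2315]  x^+=[-4.7281, -0.8666]  P^+=[1.8711 0.6729; 0.6729 0.9364]

K[1,0] = -0.5138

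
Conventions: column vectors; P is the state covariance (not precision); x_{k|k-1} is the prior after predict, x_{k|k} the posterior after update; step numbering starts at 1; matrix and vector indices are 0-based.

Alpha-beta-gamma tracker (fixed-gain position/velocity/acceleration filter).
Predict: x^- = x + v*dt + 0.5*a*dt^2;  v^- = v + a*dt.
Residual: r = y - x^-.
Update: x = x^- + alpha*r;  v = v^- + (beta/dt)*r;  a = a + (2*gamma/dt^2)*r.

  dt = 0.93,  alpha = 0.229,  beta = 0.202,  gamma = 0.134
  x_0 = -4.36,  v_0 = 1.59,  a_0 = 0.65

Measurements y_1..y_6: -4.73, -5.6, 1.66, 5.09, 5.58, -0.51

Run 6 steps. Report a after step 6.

step 1: x_pred=-2.6002  r=-2.1298  x^+=-3.0879  v^+=1.7319  a^+=-0.0099
step 2: x_pred=-1.4816  r=-4.1184  x^+=-2.4247  v^+=0.8281  a^+=-1.2861
step 3: x_pred=-2.2107  r=3.8707  x^+=-1.3243  v^+=0.4728  a^+=-0.0867
step 4: x_pred=-0.9221  r=6.0121  x^+=0.4546  v^+=1.6980  a^+=1.7762
step 5: x_pred=2.8019  r=2.7781  x^+=3.4381  v^+=3.9533  a^+=2.6370
step 6: x_pred=8.2551  r=-8.7651  x^+=6.2479  v^+=4.5020  a^+=-0.0789

a_post = -0.0789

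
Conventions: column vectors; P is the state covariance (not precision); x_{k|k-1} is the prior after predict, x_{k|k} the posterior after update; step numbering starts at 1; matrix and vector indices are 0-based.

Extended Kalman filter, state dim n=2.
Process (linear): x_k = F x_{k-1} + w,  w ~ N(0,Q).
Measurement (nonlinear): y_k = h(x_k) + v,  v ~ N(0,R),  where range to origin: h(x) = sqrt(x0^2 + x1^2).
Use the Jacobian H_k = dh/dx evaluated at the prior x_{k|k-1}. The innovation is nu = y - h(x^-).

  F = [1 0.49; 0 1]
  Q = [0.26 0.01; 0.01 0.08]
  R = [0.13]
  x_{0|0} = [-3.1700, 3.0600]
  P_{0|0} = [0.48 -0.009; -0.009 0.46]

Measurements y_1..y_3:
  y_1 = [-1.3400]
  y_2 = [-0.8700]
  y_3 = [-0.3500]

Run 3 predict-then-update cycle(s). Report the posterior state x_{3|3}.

step 1: x^-=[-1.6706, 3.0600]  P^-=[0.8416 0.2264; 0.2264 0.5400]  H_jac=[-0.4792 0.8777]  S=[0.5488]  K=[-0.3728; 0.6659]  nu=[-4.8263]  x^+=[0.1285, -0.1540]  P^+=[0.7654 0.3626; 0.3626 0.2966]
step 2: x^-=[0.0530, -0.1540]  P^-=[1.4520 0.5180; 0.5180 0.3766]  H_jac=[0.3255 -0.9456]  S=[0.3017]  K=[-0.0570; -0.6215]  nu=[-1.0329]  x^+=[0.1119, 0.4879]  P^+=[1.4510 0.5073; 0.5073 0.2601]
step 3: x^-=[0.3510, 0.4879]  P^-=[2.2706 0.6447; 0.6447 0.3401]  H_jac=[0.5840 0.8118]  S=[1.7397]  K=[1.0630; 0.3751]  nu=[-0.9511]  x^+=[-0.6600, 0.1312]  P^+=[0.3047 -0.0490; -0.0490 0.0953]

x_post = [-0.6600, 0.1312]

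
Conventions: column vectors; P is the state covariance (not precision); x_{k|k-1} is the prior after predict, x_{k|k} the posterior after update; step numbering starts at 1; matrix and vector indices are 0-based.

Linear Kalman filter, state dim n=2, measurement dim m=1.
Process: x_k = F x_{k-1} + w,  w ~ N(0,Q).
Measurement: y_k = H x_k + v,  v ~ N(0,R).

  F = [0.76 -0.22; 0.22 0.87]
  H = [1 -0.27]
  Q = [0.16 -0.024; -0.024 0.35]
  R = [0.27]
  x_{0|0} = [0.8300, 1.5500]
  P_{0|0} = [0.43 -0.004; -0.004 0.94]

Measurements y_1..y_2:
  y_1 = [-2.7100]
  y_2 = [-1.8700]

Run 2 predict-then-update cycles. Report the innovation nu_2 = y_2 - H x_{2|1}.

step 1: x^-=[0.2898, 1.5311]  P^-=[0.4552 -0.1345; -0.1345 1.0808]  S=[0.8766]  K=[0.5607; -0.4863]  nu=[-2.5864]  x^+=[-1.1604, 2.7888]  P^+=[0.1796 0.1045; 0.1045 0.8735]
step 2: x^-=[-1.4954, 2.1710]  P^-=[0.2711 -0.0971; -0.0971 1.0598]  S=[0.6708]  K=[0.4432; -0.5714]  nu=[0.2116]  x^+=[-1.4017, 2.0501]  P^+=[0.1393 0.0728; 0.0728 0.8409]

innov = [0.2116]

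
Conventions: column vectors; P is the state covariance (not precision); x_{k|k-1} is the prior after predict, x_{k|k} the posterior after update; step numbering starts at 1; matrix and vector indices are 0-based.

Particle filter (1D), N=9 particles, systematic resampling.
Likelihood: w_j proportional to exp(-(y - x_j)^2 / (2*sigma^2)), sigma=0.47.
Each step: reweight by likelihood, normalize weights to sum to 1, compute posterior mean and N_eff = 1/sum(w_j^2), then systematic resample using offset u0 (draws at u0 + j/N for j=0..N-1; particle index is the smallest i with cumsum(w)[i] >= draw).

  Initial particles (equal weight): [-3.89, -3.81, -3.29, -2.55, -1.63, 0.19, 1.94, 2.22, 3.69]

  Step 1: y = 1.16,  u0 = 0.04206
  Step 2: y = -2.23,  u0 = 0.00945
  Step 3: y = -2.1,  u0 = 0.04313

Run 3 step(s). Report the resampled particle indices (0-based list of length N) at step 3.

step 1: w=[0.0000, 0.0000, 0.0000, 0.0000, 0.0000, 0.2643, 0.5609, 0.1748, 0.0000]  mean=1.5264  Neff=2.4094  idx=[5, 5, 5, 6, 6, 6, 6, 6, 7]
step 2: w=[0.3333, 0.3333, 0.3333, 0.0000, 0.0000, 0.0000, 0.0000, 0.0000, 0.0000]  mean=0.1900  Neff=3.0000  idx=[0, 0, 0, 1, 1, 1, 2, 2, 2]
step 3: w=[0.1111, 0.1111, 0.1111, 0.1111, 0.1111, 0.1111, 0.1111, 0.1111, 0.1111]  mean=0.1900  Neff=9.0000  idx=[0, 1, 2, 3, 4, 5, 6, 7, 8]

resampled_idx = [0, 1, 2, 3, 4, 5, 6, 7, 8]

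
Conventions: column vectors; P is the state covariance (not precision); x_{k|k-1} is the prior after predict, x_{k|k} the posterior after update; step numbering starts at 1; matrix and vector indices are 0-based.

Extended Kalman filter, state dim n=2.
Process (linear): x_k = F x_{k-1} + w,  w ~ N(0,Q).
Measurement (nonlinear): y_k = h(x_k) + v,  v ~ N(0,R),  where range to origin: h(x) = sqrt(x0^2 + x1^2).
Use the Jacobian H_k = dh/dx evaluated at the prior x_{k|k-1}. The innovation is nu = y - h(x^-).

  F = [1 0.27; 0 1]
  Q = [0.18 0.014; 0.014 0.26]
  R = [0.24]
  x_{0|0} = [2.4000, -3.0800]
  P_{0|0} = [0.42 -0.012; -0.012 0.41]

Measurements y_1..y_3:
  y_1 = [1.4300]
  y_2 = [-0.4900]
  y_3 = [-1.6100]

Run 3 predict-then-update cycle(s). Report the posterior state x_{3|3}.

x_post = [-1.4573, -0.6051]

step 1: x^-=[1.5684, -3.0800]  P^-=[0.6234 0.1127; 0.1127 0.6700]  H_jac=[0.4538 -0.8911]  S=[0.8093]  K=[0.2255; -0.6746]  nu=[-2.0263]  x^+=[1.1115, -1.7131]  P^+=[0.5823 0.2358; 0.2358 0.3017]
step 2: x^-=[0.6490, -1.7131]  P^-=[0.9116 0.3313; 0.3313 0.5617]  H_jac=[0.3543 -0.9351]  S=[0.6262]  K=[0.0211; -0.6515]  nu=[-2.3219]  x^+=[0.6001, -0.2003]  P^+=[0.9113 0.3398; 0.3398 0.2960]
step 3: x^-=[0.5460, -0.2003]  P^-=[1.2964 0.4338; 0.4338 0.5560]  H_jac=[0.9388 -0.3445]  S=[1.1680]  K=[0.9141; 0.1847]  nu=[-2.1916]  x^+=[-1.4573, -0.6051]  P^+=[0.3205 0.2366; 0.2366 0.5161]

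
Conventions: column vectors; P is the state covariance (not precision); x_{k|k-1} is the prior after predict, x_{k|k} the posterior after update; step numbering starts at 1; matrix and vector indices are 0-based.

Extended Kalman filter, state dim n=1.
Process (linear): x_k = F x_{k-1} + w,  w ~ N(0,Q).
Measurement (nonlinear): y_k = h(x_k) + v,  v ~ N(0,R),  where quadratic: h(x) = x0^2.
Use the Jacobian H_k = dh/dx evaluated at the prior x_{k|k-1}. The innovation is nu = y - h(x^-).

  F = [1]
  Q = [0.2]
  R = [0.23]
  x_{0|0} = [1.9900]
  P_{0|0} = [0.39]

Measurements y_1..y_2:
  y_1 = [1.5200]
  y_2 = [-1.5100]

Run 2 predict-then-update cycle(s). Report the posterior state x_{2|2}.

x_post = [0.3041]

step 1: x^-=[1.9900]  P^-=[0.5900]  H_jac=[3.9800]  S=[9.5758]  K=[0.2452]  nu=[-2.4401]  x^+=[1.3916]  P^+=[0.0142]
step 2: x^-=[1.3916]  P^-=[0.2142]  H_jac=[2.7833]  S=[1.8891]  K=[0.3155]  nu=[-3.4466]  x^+=[0.3041]  P^+=[0.0261]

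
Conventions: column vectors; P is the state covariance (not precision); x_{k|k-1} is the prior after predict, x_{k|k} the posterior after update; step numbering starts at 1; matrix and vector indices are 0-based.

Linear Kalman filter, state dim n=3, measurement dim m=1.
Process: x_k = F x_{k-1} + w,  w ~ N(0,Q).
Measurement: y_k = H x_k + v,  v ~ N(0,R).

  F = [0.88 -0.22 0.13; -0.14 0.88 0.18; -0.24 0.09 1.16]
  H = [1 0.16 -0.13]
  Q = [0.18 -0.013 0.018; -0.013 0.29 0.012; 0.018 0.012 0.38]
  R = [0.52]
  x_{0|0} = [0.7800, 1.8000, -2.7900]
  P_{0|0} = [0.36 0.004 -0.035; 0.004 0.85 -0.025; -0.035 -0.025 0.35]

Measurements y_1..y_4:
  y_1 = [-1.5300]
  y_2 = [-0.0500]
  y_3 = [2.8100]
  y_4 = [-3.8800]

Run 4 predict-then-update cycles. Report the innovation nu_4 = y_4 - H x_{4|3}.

step 1: x^-=[-0.0723, 0.9726, -3.2616]  P^-=[0.4977 -0.2173 -0.0501; -0.2173 0.9595 0.1449; -0.0501 0.1449 0.8927]  S=[0.9948]  K=[0.4719; -0.0830; -0.1437]  nu=[-2.0373]  x^+=[-1.0337, 1.1417, -2.9688]  P^+=[0.2762 -0.1783 0.0174; -0.1783 0.9526 0.1330; 0.0174 0.1330 0.8721]
step 2: x^-=[-1.5468, 0.6151, -3.0930]  P^-=[0.5201 -0.3422 0.0336; -0.3422 1.1466 0.4531; 0.0336 0.4531 1.6030]  S=[0.9595]  K=[0.4805; -0.2269; -0.1066]  nu=[0.9963]  x^+=[-1.0681, 0.3890, -3.1992]  P^+=[0.2986 -0.2376 0.0827; -0.2376 1.0972 0.4299; 0.0827 0.4299 1.5921]
step 3: x^-=[-1.4414, -0.0840, -3.4197]  P^-=[0.5776 -0.3725 0.1191; -0.3725 1.3877 0.9233; 0.1191 0.9233 2.6023]  S=[0.9885]  K=[0.5084; -0.2737; -0.0723]  nu=[3.8203]  x^+=[0.5007, -1.1296, -3.6958]  P^+=[0.3222 -0.2350 0.1554; -0.2350 1.3136 0.9038; 0.1554 0.9038 2.5972]
step 4: x^-=[0.2086, -1.7293, -4.5090]  P^-=[0.6118 -0.3461 0.2183; -0.3461 1.7341 1.6270; 0.2183 1.6270 4.0162]  S=[1.0089]  K=[0.5234; -0.2777; -0.0431]  nu=[-4.3981]  x^+=[-2.0934, -0.5082, -4.3196]  P^+=[0.3354 -0.1995 0.2411; -0.1995 1.6563 1.6149; 0.2411 1.6149 4.0144]

innov = [-4.3981]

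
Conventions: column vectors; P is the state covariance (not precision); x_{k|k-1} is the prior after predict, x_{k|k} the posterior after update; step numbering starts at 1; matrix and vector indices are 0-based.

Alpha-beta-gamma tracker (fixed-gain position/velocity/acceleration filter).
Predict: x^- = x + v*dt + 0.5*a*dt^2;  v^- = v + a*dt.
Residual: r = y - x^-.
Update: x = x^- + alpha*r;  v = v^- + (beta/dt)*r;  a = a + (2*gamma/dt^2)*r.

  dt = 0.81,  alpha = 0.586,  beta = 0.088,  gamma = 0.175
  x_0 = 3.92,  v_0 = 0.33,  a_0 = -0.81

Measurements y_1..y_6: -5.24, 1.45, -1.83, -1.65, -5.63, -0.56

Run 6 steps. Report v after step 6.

v_post = 2.2171

step 1: x_pred=3.9216  r=-9.1616  x^+=-1.4471  v^+=-1.3214  a^+=-5.6973
step 2: x_pred=-4.3865  r=5.8365  x^+=-0.9663  v^+=-5.3022  a^+=-2.5838
step 3: x_pred=-6.1087  r=4.2787  x^+=-3.6014  v^+=-6.9302  a^+=-0.3013
step 4: x_pred=-9.3137  r=7.6637  x^+=-4.8228  v^+=-6.3417  a^+=3.7869
step 5: x_pred=-8.7172  r=3.0872  x^+=-6.9081  v^+=-2.9389  a^+=5.4338
step 6: x_pred=-7.5061  r=6.9461  x^+=-3.4357  v^+=2.2171  a^+=9.1392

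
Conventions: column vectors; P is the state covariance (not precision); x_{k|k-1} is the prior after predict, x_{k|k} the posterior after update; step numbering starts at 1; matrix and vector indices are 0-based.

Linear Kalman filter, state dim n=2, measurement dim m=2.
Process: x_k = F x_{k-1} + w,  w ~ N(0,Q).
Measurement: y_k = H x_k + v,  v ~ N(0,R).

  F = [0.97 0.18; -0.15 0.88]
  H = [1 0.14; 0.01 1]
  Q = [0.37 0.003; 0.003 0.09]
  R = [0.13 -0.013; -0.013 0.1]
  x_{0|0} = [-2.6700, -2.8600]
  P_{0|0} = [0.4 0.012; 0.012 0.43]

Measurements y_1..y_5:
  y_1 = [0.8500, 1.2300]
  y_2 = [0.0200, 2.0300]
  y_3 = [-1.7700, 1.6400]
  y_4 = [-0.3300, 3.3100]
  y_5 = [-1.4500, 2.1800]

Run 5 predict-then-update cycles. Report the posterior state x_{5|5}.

x_post = [-1.4390, 2.2471]

step 1: x^-=[-3.1047, -2.1163]  P^-=[0.7645 0.0228; 0.0228 0.4288]  S=[0.9093 0.0775; 0.0775 0.5294]  K=[0.8500 -0.0669; 0.0223 0.8073]  nu=[4.2510, 3.3773]  x^+=[0.2825, 0.7048]  P^+=[0.1140 -0.0189; -0.0189 0.0806]
step 2: x^-=[0.4009, 0.5779]  P^-=[0.4733 -0.0164; -0.0164 0.1600]  S=[0.6018 -0.0023; -0.0023 0.2597]  K=[0.7825 -0.0380; 0.0123 0.6155]  nu=[-0.4618, 1.4481]  x^+=[-0.0155, 1.4635]  P^+=[0.1043 -0.0150; -0.0150 0.0615]
step 3: x^-=[0.2484, 1.2902]  P^-=[0.4649 -0.0148; -0.0148 0.1440]  S=[0.5936 -0.0031; -0.0031 0.2437]  K=[0.7796 -0.0320; 0.0120 0.5903]  nu=[-2.1990, 0.3473]  x^+=[-1.4770, 1.4689]  P^+=[0.1038 -0.0144; -0.0144 0.0590]
step 4: x^-=[-1.1683, 1.5141]  P^-=[0.4645 -0.0146; -0.0146 0.1418]  S=[0.5932 -0.0032; -0.0032 0.2416]  K=[0.7795 -0.0312; 0.0119 0.5866]  nu=[0.6263, 1.8075]  x^+=[-0.7365, 2.5820]  P^+=[0.1037 -0.0143; -0.0143 0.0587]
step 5: x^-=[-0.2496, 2.3826]  P^-=[0.4645 -0.0146; -0.0146 0.1415]  S=[0.5932 -0.0032; -0.0032 0.2413]  K=[0.7795 -0.0311; 0.0119 0.5861]  nu=[-1.5339, -0.2001]  x^+=[-1.4390, 2.2471]  P^+=[0.1037 -0.0143; -0.0143 0.0586]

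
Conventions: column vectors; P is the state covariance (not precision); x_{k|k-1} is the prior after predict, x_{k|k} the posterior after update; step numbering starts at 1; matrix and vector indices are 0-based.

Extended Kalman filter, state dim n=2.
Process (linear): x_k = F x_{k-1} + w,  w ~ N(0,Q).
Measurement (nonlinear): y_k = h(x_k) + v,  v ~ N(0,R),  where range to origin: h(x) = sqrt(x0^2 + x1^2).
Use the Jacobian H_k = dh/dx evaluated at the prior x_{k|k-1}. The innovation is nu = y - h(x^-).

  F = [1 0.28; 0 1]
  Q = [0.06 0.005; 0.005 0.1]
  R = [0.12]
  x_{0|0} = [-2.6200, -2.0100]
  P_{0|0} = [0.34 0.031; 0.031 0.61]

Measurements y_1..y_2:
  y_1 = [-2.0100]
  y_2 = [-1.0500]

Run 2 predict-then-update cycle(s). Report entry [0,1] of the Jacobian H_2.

H_jac[0,1] = 0.9178

step 1: x^-=[-3.1828, -2.0100]  P^-=[0.4652 0.2068; 0.2068 0.7100]  H_jac=[-0.8455 -0.5340]  S=[0.8417]  K=[-0.5985; -0.6581]  nu=[-5.7743]  x^+=[0.2730, 1.7903]  P^+=[0.1637 -0.1247; -0.1247 0.3454]
step 2: x^-=[0.7743, 1.7903]  P^-=[0.1809 -0.0230; -0.0230 0.4454]  H_jac=[0.3969 0.9178]  S=[0.5070]  K=[0.1000; 0.7884]  nu=[-3.0006]  x^+=[0.4742, -0.5753]  P^+=[0.1759 -0.0630; -0.0630 0.1303]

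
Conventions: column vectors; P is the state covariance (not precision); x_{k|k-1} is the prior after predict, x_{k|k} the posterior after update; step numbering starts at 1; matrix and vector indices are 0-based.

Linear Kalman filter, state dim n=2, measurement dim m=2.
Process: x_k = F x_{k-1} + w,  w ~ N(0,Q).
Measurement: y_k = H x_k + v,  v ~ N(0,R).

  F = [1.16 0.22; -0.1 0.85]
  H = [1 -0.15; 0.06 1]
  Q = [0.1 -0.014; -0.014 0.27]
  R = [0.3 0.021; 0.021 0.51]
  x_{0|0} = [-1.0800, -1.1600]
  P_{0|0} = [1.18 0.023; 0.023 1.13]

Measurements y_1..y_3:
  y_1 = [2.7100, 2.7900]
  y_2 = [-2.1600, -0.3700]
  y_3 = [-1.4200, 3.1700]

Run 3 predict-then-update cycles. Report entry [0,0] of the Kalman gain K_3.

step 1: x^-=[-1.5080, -0.8780]  P^-=[1.7542 0.0826; 0.0826 1.0943]  S=[2.0541 0.0440; 0.0440 1.6205]  K=[0.8460 0.0930; -0.0542 0.6798]  nu=[4.0863, 3.7585]  x^+=[2.2985, 1.4554]  P^+=[0.2632 0.0494; 0.0494 0.3426]
step 2: x^-=[2.9864, 1.0072]  P^-=[0.4959 0.0672; 0.0672 0.5118]  S=[0.7873 0.0405; 0.0405 1.0316]  K=[0.6135 0.0698; -0.0380 0.5015]  nu=[-4.9953, -1.5564]  x^+=[-0.1870, 0.4167]  P^+=[0.1911 0.0370; 0.0370 0.2527]
step 3: x^-=[-0.1252, 0.3729]  P^-=[0.3882 0.0468; 0.0468 0.4482]  S=[0.6843 0.0234; 0.0234 0.9652]  K=[0.5551 0.0591; -0.0459 0.4684]  nu=[-1.2389, 2.8046]  x^+=[-0.6470, 1.7434]  P^+=[0.1725 0.0315; 0.0315 0.2360]

K[0,0] = 0.5551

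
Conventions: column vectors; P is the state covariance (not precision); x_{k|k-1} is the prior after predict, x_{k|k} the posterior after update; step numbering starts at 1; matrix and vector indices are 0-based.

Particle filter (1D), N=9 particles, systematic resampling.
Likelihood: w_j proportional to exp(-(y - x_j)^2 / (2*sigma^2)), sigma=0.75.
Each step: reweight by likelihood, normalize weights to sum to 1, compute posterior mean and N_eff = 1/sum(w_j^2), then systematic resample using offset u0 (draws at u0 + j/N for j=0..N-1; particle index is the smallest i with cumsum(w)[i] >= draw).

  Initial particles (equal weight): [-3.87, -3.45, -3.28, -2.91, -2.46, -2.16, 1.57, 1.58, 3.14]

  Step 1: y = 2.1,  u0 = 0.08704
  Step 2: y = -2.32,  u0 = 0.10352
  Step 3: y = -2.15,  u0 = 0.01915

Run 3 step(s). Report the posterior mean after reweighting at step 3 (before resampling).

post_mean = 1.5754

step 1: w=[0.0000, 0.0000, 0.0000, 0.0000, 0.0000, 0.0000, 0.4000, 0.4037, 0.1963]  mean=1.8822  Neff=2.7662  idx=[6, 6, 6, 7, 7, 7, 7, 8, 8]
step 2: w=[0.1485, 0.1485, 0.1485, 0.1386, 0.1386, 0.1386, 0.1386, 0.0000, 0.0000]  mean=1.5755  Neff=6.9917  idx=[0, 1, 2, 2, 3, 4, 5, 6, 6]
step 3: w=[0.1152, 0.1152, 0.1152, 0.1152, 0.1078, 0.1078, 0.1078, 0.1078, 0.1078]  mean=1.5754  Neff=8.9902  idx=[0, 1, 2, 3, 4, 5, 6, 7, 8]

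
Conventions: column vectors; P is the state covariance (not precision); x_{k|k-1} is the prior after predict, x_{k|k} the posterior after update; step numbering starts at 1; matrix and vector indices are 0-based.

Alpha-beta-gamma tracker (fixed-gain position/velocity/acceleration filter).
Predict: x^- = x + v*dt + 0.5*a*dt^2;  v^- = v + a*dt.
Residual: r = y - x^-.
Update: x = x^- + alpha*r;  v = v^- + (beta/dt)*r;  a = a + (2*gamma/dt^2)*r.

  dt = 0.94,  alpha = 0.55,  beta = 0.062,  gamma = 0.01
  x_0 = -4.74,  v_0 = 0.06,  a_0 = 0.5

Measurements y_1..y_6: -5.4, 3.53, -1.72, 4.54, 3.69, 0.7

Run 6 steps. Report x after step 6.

x_post = 3.9028

step 1: x_pred=-4.4627  r=-0.9373  x^+=-4.9782  v^+=0.4682  a^+=0.4788
step 2: x_pred=-4.3266  r=7.8566  x^+=-0.0055  v^+=1.4364  a^+=0.6566
step 3: x_pred=1.6349  r=-3.3549  x^+=-0.2103  v^+=1.8324  a^+=0.5807
step 4: x_pred=1.7687  r=2.7713  x^+=3.2929  v^+=2.5610  a^+=0.6434
step 5: x_pred=5.9845  r=-2.2945  x^+=4.7225  v^+=3.0145  a^+=0.5915
step 6: x_pred=7.8174  r=-7.1174  x^+=3.9028  v^+=3.1010  a^+=0.4304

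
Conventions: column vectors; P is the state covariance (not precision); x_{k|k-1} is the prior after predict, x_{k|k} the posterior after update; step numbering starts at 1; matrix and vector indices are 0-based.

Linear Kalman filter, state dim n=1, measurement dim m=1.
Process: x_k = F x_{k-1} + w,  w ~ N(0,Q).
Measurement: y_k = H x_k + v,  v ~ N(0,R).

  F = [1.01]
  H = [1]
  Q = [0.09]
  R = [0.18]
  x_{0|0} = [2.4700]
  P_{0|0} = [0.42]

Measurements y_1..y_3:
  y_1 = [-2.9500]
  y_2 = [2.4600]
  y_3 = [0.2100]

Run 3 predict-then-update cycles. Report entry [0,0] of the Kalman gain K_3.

K[0,0] = 0.5165

step 1: x^-=[2.4947]  P^-=[0.5184]  S=[0.6984]  K=[0.7423]  nu=[-5.4447]  x^+=[-1.5468]  P^+=[0.1336]
step 2: x^-=[-1.5623]  P^-=[0.2263]  S=[0.4063]  K=[0.5570]  nu=[4.0223]  x^+=[0.6780]  P^+=[0.1003]
step 3: x^-=[0.6848]  P^-=[0.1923]  S=[0.3723]  K=[0.5165]  nu=[-0.4748]  x^+=[0.4396]  P^+=[0.0930]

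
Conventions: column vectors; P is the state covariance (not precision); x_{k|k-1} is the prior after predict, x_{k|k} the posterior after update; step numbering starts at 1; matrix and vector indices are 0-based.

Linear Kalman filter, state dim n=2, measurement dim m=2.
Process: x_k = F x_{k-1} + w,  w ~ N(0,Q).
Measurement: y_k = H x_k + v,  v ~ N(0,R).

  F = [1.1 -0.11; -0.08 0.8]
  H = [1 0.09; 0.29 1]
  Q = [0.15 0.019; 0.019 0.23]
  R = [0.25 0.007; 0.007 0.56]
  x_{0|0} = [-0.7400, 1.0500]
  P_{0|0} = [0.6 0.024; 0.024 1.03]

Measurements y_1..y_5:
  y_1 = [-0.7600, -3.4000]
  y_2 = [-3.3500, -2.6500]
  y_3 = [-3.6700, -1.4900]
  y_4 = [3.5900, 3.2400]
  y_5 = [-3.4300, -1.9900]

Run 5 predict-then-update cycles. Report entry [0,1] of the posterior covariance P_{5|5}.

step 1: x^-=[-0.9295, 0.8992]  P^-=[0.8827 -0.1031; -0.1031 0.8900]  S=[1.1213 0.2373; 0.2373 1.4644]  K=[0.7837 -0.0226; -0.1499 0.6116]  nu=[0.0886, -4.0296]  x^+=[-0.7691, -1.5787]  P^+=[0.2017 -0.0656; -0.0656 0.3605]
step 2: x^-=[-0.6723, -1.2014]  P^-=[0.4143 -0.0888; -0.0888 0.4704]  S=[0.6521 0.0783; 0.0783 1.0137]  K=[0.6251 -0.0174; -0.1251 0.4483]  nu=[-2.5696, -1.2536]  x^+=[-2.2568, -1.4419]  P^+=[0.1608 -0.0520; -0.0520 0.2653]
step 3: x^-=[-2.3239, -0.9729]  P^-=[0.3604 -0.0647; -0.0647 0.4075]  S=[0.6021 0.0818; 0.0818 0.9602]  K=[0.5902 -0.0088; -0.1028 0.4135]  nu=[-1.2586, 0.1569]  x^+=[-3.0680, -0.7787]  P^+=[0.1515 -0.0447; -0.0447 0.2438]
step 4: x^-=[-3.2891, -0.3775]  P^-=[0.3471 -0.0556; -0.0556 0.3928]  S=[0.5903 0.0860; 0.0860 0.9497]  K=[0.5803 -0.0051; -0.0932 0.4050]  nu=[6.9131, 4.5714]  x^+=[0.6994, 0.8294]  P^+=[0.1488 -0.0419; -0.0419 0.2383]
step 5: x^-=[0.6781, 0.6075]  P^-=[0.3431 -0.0523; -0.0523 0.3888]  S=[0.5868 0.0878; 0.0878 0.9473]  K=[0.5772 -0.0037; -0.0898 0.4028]  nu=[-4.1627, -2.7942]  x^+=[-1.7143, -0.1440]  P^+=[0.1480 -0.0409; -0.0409 0.2368]

P_post[0,1] = -0.0409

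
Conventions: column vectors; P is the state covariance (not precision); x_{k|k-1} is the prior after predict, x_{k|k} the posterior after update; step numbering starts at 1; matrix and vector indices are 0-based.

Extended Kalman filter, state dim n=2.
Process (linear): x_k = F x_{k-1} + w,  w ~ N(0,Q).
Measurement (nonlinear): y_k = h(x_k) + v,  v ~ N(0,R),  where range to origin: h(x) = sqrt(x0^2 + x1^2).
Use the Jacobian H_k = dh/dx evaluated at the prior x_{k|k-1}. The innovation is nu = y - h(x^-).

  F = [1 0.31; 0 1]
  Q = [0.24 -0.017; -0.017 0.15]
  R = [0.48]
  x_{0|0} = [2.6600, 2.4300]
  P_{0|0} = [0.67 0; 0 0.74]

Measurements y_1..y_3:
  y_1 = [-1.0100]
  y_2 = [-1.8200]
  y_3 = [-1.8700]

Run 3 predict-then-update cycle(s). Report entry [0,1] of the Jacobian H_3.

step 1: x^-=[3.4133, 2.4300]  P^-=[0.9811 0.2124; 0.2124 0.8900]  H_jac=[0.8146 0.5800]  S=[1.6312]  K=[0.5655; 0.4225]  nu=[-5.1999]  x^+=[0.4727, 0.2329]  P^+=[0.4595 -0.1773; -0.1773 0.5988]
step 2: x^-=[0.5449, 0.2329]  P^-=[0.6471 -0.0087; -0.0087 0.7488]  H_jac=[0.9195 0.3931]  S=[1.1365]  K=[0.5205; 0.2519]  nu=[-2.4126]  x^+=[-0.7109, -0.3749]  P^+=[0.3392 -0.1578; -0.1578 0.6767]
step 3: x^-=[-0.8271, -0.3749]  P^-=[0.5464 0.0350; 0.0350 0.8267]  H_jac=[-0.9108 -0.4128]  S=[1.1005]  K=[-0.4653; -0.3391]  nu=[-2.7781]  x^+=[0.4657, 0.5672]  P^+=[0.3081 -0.1386; -0.1386 0.7001]

H_jac[0,1] = -0.4128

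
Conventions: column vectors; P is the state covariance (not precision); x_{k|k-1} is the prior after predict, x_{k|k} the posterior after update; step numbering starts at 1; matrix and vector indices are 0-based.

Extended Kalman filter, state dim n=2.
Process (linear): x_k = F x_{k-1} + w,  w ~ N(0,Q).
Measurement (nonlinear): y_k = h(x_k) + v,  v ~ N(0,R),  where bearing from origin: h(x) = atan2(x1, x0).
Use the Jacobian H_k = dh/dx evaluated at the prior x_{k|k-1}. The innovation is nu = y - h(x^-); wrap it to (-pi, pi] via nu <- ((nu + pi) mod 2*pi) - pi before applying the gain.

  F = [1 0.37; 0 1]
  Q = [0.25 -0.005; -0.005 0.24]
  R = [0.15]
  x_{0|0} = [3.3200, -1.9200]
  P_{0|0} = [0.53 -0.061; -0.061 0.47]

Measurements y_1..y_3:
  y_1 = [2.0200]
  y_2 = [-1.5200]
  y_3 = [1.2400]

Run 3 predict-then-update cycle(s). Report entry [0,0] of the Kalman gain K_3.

K[0,0] = 0.7865

step 1: x^-=[2.6096, -1.9200]  P^-=[0.7992 0.1079; 0.1079 0.7100]  H_jac=[0.1829 0.2486]  S=[0.2304]  K=[0.7508; 0.8517]  nu=[2.6543]  x^+=[4.6025, 0.3406]  P^+=[0.6693 -0.0394; -0.0394 0.5429]
step 2: x^-=[4.7285, 0.3406]  P^-=[0.9644 0.1564; 0.1564 0.7829]  H_jac=[-0.0152 0.2104]  S=[0.1839]  K=[0.0995; 0.8829]  nu=[-1.5919]  x^+=[4.5701, -1.0649]  P^+=[0.9626 0.1403; 0.1403 0.6395]
step 3: x^-=[4.1761, -1.0649]  P^-=[1.4039 0.3719; 0.3719 0.8795]  H_jac=[0.0573 0.2248]  S=[0.2087]  K=[0.7865; 1.0499]  nu=[1.4897]  x^+=[5.3477, 0.4991]  P^+=[1.2749 0.1996; 0.1996 0.6495]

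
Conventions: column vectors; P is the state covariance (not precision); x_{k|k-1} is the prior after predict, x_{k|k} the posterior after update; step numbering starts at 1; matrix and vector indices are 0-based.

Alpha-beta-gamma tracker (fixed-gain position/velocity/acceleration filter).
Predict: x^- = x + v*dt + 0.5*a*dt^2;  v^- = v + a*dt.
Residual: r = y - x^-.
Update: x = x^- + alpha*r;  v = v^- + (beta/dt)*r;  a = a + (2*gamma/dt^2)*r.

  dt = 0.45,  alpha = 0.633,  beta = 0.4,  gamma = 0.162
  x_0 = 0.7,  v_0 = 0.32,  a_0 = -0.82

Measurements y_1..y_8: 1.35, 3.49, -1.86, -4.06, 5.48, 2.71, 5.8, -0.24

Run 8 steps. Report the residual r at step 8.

resid = -11.4785

step 1: x_pred=0.7610  r=0.5890  x^+=1.1338  v^+=0.4746  a^+=0.1224
step 2: x_pred=1.3598  r=2.1302  x^+=2.7082  v^+=2.4232  a^+=3.5308
step 3: x_pred=4.1561  r=-6.0161  x^+=0.3479  v^+=-1.3356  a^+=-6.0950
step 4: x_pred=-0.8702  r=-3.1898  x^+=-2.8894  v^+=-6.9137  a^+=-11.1987
step 5: x_pred=-7.1344  r=12.6144  x^+=0.8505  v^+=-0.7403  a^+=8.9844
step 6: x_pred=1.4270  r=1.2830  x^+=2.2391  v^+=4.4430  a^+=11.0371
step 7: x_pred=5.3560  r=0.4440  x^+=5.6371  v^+=9.8044  a^+=11.7475
step 8: x_pred=11.2385  r=-11.4785  x^+=3.9726  v^+=4.8877  a^+=-6.6181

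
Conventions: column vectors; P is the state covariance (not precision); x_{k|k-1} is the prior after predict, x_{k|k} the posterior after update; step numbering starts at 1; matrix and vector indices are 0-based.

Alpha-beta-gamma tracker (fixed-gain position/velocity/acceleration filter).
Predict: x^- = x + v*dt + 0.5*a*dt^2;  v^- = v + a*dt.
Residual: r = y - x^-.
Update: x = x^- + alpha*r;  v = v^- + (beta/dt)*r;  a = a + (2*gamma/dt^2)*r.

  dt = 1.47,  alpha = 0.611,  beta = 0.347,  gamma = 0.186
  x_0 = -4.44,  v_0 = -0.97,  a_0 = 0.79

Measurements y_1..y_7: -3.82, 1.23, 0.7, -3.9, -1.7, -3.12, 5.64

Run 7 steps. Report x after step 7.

step 1: x_pred=-5.0123  r=1.1923  x^+=-4.2838  v^+=0.4728  a^+=0.9953
step 2: x_pred=-2.5135  r=3.7435  x^+=-0.2262  v^+=2.8195  a^+=1.6397
step 3: x_pred=5.6900  r=-4.9900  x^+=2.6411  v^+=4.0519  a^+=0.7807
step 4: x_pred=9.4409  r=-13.3409  x^+=1.2896  v^+=2.0503  a^+=-1.5160
step 5: x_pred=2.6657  r=-4.3657  x^+=-0.0017  v^+=-1.2087  a^+=-2.2675
step 6: x_pred=-4.2284  r=1.1084  x^+=-3.5512  v^+=-4.2803  a^+=-2.0767
step 7: x_pred=-12.0870  r=17.7270  x^+=-1.2558  v^+=-3.1485  a^+=0.9750

x_post = -1.2558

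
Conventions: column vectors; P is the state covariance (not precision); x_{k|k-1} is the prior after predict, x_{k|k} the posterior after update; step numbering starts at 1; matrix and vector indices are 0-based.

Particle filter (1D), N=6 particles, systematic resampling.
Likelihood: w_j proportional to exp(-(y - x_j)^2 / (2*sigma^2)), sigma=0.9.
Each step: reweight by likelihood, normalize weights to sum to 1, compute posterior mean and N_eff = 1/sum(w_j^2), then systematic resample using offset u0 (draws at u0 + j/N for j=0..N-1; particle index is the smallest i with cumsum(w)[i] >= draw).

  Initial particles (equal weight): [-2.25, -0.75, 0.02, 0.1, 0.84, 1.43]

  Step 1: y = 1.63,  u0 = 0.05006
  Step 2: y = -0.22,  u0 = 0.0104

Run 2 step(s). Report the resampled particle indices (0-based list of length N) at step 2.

resampled_idx = [0, 0, 1, 1, 2, 3]

step 1: w=[0.0000, 0.0143, 0.0951, 0.1110, 0.3203, 0.4593]  mean=0.9281  Neff=2.9838  idx=[2, 3, 4, 5, 5, 5]
step 2: w=[0.3258, 0.3169, 0.1687, 0.0629, 0.0629, 0.0629]  mean=0.4497  Neff=4.0508  idx=[0, 0, 1, 1, 2, 3]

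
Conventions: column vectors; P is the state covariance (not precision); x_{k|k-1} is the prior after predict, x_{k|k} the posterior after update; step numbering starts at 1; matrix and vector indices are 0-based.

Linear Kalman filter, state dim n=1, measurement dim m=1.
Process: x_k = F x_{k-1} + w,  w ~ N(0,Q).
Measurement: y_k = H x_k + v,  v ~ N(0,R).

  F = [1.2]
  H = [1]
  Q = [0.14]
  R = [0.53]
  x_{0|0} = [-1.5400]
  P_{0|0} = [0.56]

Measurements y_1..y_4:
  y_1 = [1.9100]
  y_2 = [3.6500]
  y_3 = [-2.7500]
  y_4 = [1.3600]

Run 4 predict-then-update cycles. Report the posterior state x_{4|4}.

step 1: x^-=[-1.8480]  P^-=[0.9464]  S=[1.4764]  K=[0.6410]  nu=[3.7580]  x^+=[0.5609]  P^+=[0.3397]
step 2: x^-=[0.6731]  P^-=[0.6292]  S=[1.1592]  K=[0.5428]  nu=[2.9769]  x^+=[2.2890]  P^+=[0.2877]
step 3: x^-=[2.7468]  P^-=[0.5543]  S=[1.0843]  K=[0.5112]  nu=[-5.4968]  x^+=[-0.0631]  P^+=[0.2709]
step 4: x^-=[-0.0757]  P^-=[0.5301]  S=[1.0601]  K=[0.5001]  nu=[1.4357]  x^+=[0.6422]  P^+=[0.2650]

x_post = [0.6422]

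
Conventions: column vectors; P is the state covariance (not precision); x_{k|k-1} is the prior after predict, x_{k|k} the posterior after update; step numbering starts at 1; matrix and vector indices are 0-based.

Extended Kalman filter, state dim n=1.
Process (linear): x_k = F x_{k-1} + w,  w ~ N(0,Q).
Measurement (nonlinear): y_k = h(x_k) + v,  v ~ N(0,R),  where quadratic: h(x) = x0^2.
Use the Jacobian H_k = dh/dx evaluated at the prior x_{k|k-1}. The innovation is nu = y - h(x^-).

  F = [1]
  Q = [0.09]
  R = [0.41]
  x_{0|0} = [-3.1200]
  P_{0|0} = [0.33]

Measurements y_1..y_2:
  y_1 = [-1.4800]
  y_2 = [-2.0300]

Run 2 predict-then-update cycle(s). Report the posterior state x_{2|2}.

step 1: x^-=[-3.1200]  P^-=[0.4200]  H_jac=[-6.2400]  S=[16.7638]  K=[-0.1563]  nu=[-11.2144]  x^+=[-1.3668]  P^+=[0.0103]
step 2: x^-=[-1.3668]  P^-=[0.1003]  H_jac=[-2.7335]  S=[1.1593]  K=[-0.2364]  nu=[-3.8981]  x^+=[-0.4451]  P^+=[0.0355]

x_post = [-0.4451]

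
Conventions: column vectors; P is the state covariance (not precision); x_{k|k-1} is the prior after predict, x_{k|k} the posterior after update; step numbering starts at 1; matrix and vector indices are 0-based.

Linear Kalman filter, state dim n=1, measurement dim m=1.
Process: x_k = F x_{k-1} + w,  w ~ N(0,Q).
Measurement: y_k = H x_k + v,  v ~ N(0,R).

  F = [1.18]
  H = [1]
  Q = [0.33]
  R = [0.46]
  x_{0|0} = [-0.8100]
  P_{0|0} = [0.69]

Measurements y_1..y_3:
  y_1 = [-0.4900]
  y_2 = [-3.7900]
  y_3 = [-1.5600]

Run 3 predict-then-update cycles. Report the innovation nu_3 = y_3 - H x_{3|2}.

innov = [1.5931]

step 1: x^-=[-0.9558]  P^-=[1.2908]  S=[1.7508]  K=[0.7373]  nu=[0.4658]  x^+=[-0.6124]  P^+=[0.3391]
step 2: x^-=[-0.7226]  P^-=[0.8022]  S=[1.2622]  K=[0.6356]  nu=[-3.0674]  x^+=[-2.6721]  P^+=[0.2924]
step 3: x^-=[-3.1531]  P^-=[0.7371]  S=[1.1971]  K=[0.6157]  nu=[1.5931]  x^+=[-2.1722]  P^+=[0.2832]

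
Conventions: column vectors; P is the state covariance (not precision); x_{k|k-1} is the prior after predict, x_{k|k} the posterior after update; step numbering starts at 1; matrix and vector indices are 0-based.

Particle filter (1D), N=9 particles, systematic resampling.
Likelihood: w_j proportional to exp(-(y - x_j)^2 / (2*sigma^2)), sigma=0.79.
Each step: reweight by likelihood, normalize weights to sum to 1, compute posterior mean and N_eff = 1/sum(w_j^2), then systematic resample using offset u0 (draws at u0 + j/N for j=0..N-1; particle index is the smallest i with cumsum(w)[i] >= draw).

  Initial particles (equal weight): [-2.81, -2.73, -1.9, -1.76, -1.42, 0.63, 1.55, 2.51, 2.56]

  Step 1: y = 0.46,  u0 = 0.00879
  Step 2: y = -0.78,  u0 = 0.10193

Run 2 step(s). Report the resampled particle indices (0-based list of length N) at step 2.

step 1: w=[0.0001, 0.0002, 0.0076, 0.0127, 0.0388, 0.6441, 0.2545, 0.0227, 0.0193]  mean=0.8137  Neff=2.0738  idx=[3, 5, 5, 5, 5, 5, 5, 6, 6]
step 2: w=[0.2710, 0.1190, 0.1190, 0.1190, 0.1190, 0.1190, 0.1190, 0.0076, 0.0076]  mean=-0.0039  Neff=6.3089  idx=[0, 0, 1, 2, 3, 4, 5, 6, 7]

resampled_idx = [0, 0, 1, 2, 3, 4, 5, 6, 7]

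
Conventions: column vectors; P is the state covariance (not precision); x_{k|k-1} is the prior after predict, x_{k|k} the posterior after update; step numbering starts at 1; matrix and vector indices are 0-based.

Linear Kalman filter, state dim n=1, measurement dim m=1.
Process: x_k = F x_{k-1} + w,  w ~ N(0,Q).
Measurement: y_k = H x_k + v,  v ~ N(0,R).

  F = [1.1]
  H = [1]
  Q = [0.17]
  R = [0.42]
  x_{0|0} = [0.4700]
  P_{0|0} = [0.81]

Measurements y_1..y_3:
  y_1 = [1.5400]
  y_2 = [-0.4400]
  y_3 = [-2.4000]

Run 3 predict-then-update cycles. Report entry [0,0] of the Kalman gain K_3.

step 1: x^-=[0.5170]  P^-=[1.1501]  S=[1.5701]  K=[0.7325]  nu=[1.0230]  x^+=[1.2663]  P^+=[0.3077]
step 2: x^-=[1.3930]  P^-=[0.5423]  S=[0.9623]  K=[0.5635]  nu=[-1.8330]  x^+=[0.3600]  P^+=[0.2367]
step 3: x^-=[0.3961]  P^-=[0.4564]  S=[0.8764]  K=[0.5208]  nu=[-2.7961]  x^+=[-1.0600]  P^+=[0.2187]

K[0,0] = 0.5208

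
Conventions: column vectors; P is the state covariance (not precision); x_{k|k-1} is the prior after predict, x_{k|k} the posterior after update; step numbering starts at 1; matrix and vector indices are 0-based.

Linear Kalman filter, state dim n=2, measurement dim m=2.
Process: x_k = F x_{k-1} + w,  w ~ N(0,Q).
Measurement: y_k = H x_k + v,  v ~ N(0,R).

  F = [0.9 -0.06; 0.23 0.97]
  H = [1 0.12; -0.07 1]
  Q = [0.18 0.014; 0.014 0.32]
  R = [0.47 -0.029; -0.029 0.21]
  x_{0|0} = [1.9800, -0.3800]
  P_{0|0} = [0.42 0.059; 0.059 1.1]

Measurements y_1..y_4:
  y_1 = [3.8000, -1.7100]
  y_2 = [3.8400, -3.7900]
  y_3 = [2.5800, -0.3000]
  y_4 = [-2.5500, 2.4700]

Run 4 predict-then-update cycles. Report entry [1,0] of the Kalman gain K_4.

K[1,0] = 0.0840

step 1: x^-=[1.8048, 0.0868]  P^-=[0.5178 0.0876; 0.0876 1.4035]  S=[1.0290 0.1901; 0.1901 1.6038]  K=[0.5188 -0.0295; 0.0899 0.8607]  nu=[1.9848, -1.6705]  x^+=[2.8838, -1.1725]  P^+=[0.2452 -0.0041; -0.0041 0.1778]
step 2: x^-=[2.6658, -0.4741]  P^-=[0.3797 0.0509; 0.0509 0.4985]  S=[0.8691 0.0547; 0.0547 0.7032]  K=[0.4439 0.0001; 0.0835 0.6973]  nu=[1.2311, -3.1293]  x^+=[3.2121, -2.5534]  P^+=[0.2084 0.0017; 0.0017 0.1441]
step 3: x^-=[3.0441, -1.7380]  P^-=[0.3492 0.0502; 0.0502 0.4674]  S=[0.8379 0.0525; 0.0525 0.6721]  K=[0.4235 0.0053; 0.0841 0.6837]  nu=[-0.2555, 1.6511]  x^+=[2.9446, -0.6307]  P^+=[0.1986 0.0027; 0.0027 0.1413]
step 4: x^-=[2.6880, 0.0655]  P^-=[0.3411 0.0492; 0.0492 0.4647]  S=[0.8296 0.0517; 0.0517 0.6695]  K=[0.4179 0.0056; 0.0840 0.6825]  nu=[-5.2459, 2.5927]  x^+=[0.5103, 1.3942]  P^+=[0.1959 0.0028; 0.0028 0.1411]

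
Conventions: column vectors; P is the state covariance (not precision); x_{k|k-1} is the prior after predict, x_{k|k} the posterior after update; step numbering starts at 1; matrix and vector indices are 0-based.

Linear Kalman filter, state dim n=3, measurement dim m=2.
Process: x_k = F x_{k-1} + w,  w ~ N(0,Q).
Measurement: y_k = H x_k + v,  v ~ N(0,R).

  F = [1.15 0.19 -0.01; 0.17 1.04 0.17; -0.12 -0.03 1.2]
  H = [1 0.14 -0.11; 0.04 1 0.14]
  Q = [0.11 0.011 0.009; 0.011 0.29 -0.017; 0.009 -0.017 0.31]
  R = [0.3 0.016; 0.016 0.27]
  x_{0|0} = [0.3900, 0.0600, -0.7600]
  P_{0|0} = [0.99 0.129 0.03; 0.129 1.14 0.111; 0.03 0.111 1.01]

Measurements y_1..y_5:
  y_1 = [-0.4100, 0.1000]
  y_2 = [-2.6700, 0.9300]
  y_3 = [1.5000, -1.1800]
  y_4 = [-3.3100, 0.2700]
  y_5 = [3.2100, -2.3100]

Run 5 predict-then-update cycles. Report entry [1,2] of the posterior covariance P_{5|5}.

P_post[1,2] = -0.1670

step 1: x^-=[0.4675, -0.0005, -0.9606]  P^-=[1.5158 0.5948 -0.0869; 0.5948 1.6674 0.2600; -0.0869 0.2600 1.7640]  S=[2.0475 0.8457; 0.8457 2.0938]  K=[0.7907 -0.0122; 0.0597 0.8010; -0.2625 0.3465]  nu=[-0.9831, 0.2163]  x^+=[-0.3125, 0.1141, -0.6276]  P^+=[0.2517 -0.0165 0.1126; -0.0165 0.2359 -0.1287; 0.1126 -0.1287 1.5253]
step 2: x^-=[-0.3314, -0.0412, -0.7190]  P^-=[0.4422 0.1030 0.0817; 0.1030 0.5517 0.1445; 0.0817 0.1445 2.4870]  S=[0.7896 0.1742; 0.1742 0.9208]  K=[0.5587 0.0378; 0.0732 0.6118; -0.3509 0.6051]  nu=[-2.4120, 1.0851]  x^+=[-1.6378, 0.4462, 0.7839]  P^+=[0.1872 -0.0106 0.1588; -0.0106 0.1873 -0.1463; 0.1588 -0.1463 2.1267]
step 3: x^-=[-1.8065, 0.3189, 1.1239]  P^-=[0.3568 0.0956 0.1432; 0.0956 0.5131 0.2558; 0.1432 0.2558 3.3400]  S=[0.6946 0.1430; 0.1430 0.9300]  K=[0.4972 0.0632; 0.0806 0.5819; -0.4469 0.8528]  nu=[3.3855, -1.5840]  x^+=[-0.2233, -0.3299, -1.7398]  P^+=[0.1724 -0.0086 0.1908; -0.0086 0.1802 -0.1533; 0.1908 -0.1533 2.6340]
step 4: x^-=[-0.3021, -0.6768, -2.0511]  P^-=[0.3372 0.0989 0.1816; 0.0989 0.5198 0.3568; 0.1816 0.3568 4.0617]  S=[0.6732 0.1315; 0.1315 0.9798]  K=[0.4767 0.0766; 0.0845 0.5742; -0.5193 1.0216]  nu=[-3.1387, 1.2461]  x^+=[-1.7029, -0.2266, 0.8519]  P^+=[0.1688 -0.0082 0.2127; -0.0082 0.1792 -0.1606; 0.2127 -0.1606 2.9970]
step 5: x^-=[-2.0099, -0.3803, 1.2334]  P^-=[0.3321 0.1019 0.2063; 0.1019 0.5279 0.4259; 0.2063 0.4259 4.5785]  S=[0.6679 0.1247; 0.1247 1.0179]  K=[0.4689 0.0841; 0.0866 0.5706; -0.5660 1.1256]  nu=[5.4088, -2.0219]  x^+=[0.3564, -1.0655, -4.1036]  P^+=[0.1682 -0.0083 0.2273; -0.0083 0.1792 -0.1670; 0.2273 -0.1670 3.2338]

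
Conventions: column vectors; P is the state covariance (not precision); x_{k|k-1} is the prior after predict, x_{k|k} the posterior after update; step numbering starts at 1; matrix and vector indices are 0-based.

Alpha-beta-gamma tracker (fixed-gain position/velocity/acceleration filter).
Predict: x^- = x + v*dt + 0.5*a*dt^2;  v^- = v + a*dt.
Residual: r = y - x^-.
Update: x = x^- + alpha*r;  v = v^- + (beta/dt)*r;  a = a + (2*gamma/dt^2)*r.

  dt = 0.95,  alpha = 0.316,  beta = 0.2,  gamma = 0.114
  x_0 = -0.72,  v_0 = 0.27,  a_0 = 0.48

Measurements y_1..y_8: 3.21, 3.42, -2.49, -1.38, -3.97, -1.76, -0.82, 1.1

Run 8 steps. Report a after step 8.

step 1: x_pred=-0.2469  r=3.4569  x^+=0.8455  v^+=1.4538  a^+=1.3533
step 2: x_pred=2.8372  r=0.5828  x^+=3.0214  v^+=2.8621  a^+=1.5005
step 3: x_pred=6.4175  r=-8.9075  x^+=3.6027  v^+=2.4124  a^+=-0.7498
step 4: x_pred=5.5561  r=-6.9361  x^+=3.3643  v^+=0.2398  a^+=-2.5021
step 5: x_pred=2.4631  r=-6.4331  x^+=0.4302  v^+=-3.4915  a^+=-4.1273
step 6: x_pred=-4.7491  r=2.9891  x^+=-3.8045  v^+=-6.7831  a^+=-3.3721
step 7: x_pred=-11.7702  r=10.9502  x^+=-8.3099  v^+=-7.6813  a^+=-0.6058
step 8: x_pred=-15.8805  r=16.9805  x^+=-10.5147  v^+=-4.6820  a^+=3.6840

a_post = 3.6840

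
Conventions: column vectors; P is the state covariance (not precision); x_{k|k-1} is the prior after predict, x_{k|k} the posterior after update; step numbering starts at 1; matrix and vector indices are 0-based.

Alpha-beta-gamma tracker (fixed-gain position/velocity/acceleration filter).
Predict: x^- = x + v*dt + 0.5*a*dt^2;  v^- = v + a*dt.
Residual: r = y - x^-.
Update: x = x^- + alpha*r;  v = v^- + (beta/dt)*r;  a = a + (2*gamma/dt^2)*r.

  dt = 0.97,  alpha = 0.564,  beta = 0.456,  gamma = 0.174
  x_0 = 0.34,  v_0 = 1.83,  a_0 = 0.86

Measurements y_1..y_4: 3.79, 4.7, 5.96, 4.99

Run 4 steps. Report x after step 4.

step 1: x_pred=2.5197  r=1.2703  x^+=3.2361  v^+=3.2614  a^+=1.3298
step 2: x_pred=7.0253  r=-2.3253  x^+=5.7138  v^+=3.4582  a^+=0.4698
step 3: x_pred=9.2893  r=-3.3293  x^+=7.4116  v^+=2.3488  a^+=-0.7616
step 4: x_pred=9.3316  r=-4.3416  x^+=6.8829  v^+=-0.4309  a^+=-2.3673

x_post = 6.8829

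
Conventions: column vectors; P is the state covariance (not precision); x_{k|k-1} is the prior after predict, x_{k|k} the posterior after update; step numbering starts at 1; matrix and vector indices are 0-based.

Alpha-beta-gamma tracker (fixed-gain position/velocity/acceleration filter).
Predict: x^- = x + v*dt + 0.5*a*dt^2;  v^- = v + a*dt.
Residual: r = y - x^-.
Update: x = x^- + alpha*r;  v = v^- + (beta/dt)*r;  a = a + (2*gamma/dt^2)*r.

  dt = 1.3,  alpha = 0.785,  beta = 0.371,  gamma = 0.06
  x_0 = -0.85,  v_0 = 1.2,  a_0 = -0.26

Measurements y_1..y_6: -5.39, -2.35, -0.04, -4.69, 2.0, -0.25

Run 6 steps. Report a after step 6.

step 1: x_pred=0.4903  r=-5.8803  x^+=-4.1257  v^+=-0.8161  a^+=-0.6775
step 2: x_pred=-5.7592  r=3.4092  x^+=-3.0830  v^+=-0.7240  a^+=-0.4355
step 3: x_pred=-4.3921  r=4.3521  x^+=-0.9757  v^+=-0.0481  a^+=-0.1264
step 4: x_pred=-1.1450  r=-3.5450  x^+=-3.9278  v^+=-1.2241  a^+=-0.3781
step 5: x_pred=-5.8387  r=7.8387  x^+=0.3147  v^+=0.5214  a^+=0.1784
step 6: x_pred=1.1432  r=-1.3932  x^+=0.0495  v^+=0.3557  a^+=0.0795

a_post = 0.0795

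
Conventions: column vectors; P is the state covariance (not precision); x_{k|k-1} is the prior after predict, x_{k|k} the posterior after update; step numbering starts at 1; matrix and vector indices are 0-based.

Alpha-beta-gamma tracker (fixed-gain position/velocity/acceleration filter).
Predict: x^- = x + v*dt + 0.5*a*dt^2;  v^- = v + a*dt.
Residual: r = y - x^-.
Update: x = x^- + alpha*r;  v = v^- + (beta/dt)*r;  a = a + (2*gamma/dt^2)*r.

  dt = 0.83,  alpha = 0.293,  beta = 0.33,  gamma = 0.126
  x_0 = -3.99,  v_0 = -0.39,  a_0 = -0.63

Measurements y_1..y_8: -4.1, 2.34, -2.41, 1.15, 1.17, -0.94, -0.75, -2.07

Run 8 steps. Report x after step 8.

x_post = -2.6355

step 1: x_pred=-4.5307  r=0.4307  x^+=-4.4045  v^+=-0.7417  a^+=-0.4724
step 2: x_pred=-5.1828  r=7.5228  x^+=-2.9786  v^+=1.8572  a^+=2.2794
step 3: x_pred=-0.6520  r=-1.7580  x^+=-1.1671  v^+=3.0502  a^+=1.6363
step 4: x_pred=1.9282  r=-0.7782  x^+=1.7002  v^+=4.0989  a^+=1.3517
step 5: x_pred=5.5678  r=-4.3978  x^+=4.2793  v^+=3.4723  a^+=-0.2571
step 6: x_pred=7.0727  r=-8.0127  x^+=4.7250  v^+=0.0731  a^+=-3.1881
step 7: x_pred=3.6875  r=-4.4375  x^+=2.3873  v^+=-4.3373  a^+=-4.8114
step 8: x_pred=-2.8699  r=0.7999  x^+=-2.6355  v^+=-8.0127  a^+=-4.5188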